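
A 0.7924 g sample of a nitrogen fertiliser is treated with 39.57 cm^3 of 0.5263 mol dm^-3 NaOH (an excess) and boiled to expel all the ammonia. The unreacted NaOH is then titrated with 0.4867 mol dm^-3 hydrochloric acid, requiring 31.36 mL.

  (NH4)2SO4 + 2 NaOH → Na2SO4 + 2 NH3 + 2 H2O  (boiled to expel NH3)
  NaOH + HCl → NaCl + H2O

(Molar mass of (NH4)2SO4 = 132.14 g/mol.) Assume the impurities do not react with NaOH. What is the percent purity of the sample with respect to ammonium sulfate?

n(NaOH) added = 0.03957 × 0.5263 = 0.02083 mol
n(HCl) used in back-titration = 0.03136 × 0.4867 = 0.01526 mol
n(NaOH) left over = 0.01526 mol (1:1 ratio)
n(NaOH) consumed by analyte = 0.02083 − 0.01526 = 5.563 × 10^-3 mol
From the 1:2 ratio, n((NH4)2SO4) = 1/2 × 5.563 × 10^-3 = 2.781 × 10^-3 mol
mass of (NH4)2SO4 = 2.781 × 10^-3 × 132.14 = 0.3675 g
% (NH4)2SO4 = 0.3675 / 0.7924 × 100 = 46.38 %

46.38 %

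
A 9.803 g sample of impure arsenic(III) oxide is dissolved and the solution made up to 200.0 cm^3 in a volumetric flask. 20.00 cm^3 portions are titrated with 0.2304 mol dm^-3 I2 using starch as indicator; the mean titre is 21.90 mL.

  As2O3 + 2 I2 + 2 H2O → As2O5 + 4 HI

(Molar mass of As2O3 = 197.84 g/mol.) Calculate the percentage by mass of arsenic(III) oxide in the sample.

n(I2) per titration = 0.02190 × 0.2304 = 5.046 × 10^-3 mol
From the 1:2 ratio, n(As2O3) in each aliquot = 1/2 × 5.046 × 10^-3 = 2.523 × 10^-3 mol
n(As2O3) in the whole flask = 2.523 × 10^-3 × 200.0/20.00 = 0.02523 mol
mass of As2O3 = 0.02523 × 197.84 = 4.991 g
% As2O3 = 4.991 / 9.803 × 100 = 50.92 %

50.92 %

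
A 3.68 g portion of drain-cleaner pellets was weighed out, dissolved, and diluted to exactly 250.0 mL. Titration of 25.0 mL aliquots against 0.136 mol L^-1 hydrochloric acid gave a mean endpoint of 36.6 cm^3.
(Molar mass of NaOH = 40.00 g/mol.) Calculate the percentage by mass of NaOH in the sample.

54.1 %

NaOH + HCl → NaCl + H2O
n(HCl) per titration = 0.0366 × 0.136 = 4.98 × 10^-3 mol
n(NaOH) in each aliquot = 4.98 × 10^-3 mol (1:1 ratio)
n(NaOH) in the whole flask = 4.98 × 10^-3 × 250.0/25.0 = 0.0498 mol
mass of NaOH = 0.0498 × 40.00 = 1.99 g
% NaOH = 1.99 / 3.68 × 100 = 54.1 %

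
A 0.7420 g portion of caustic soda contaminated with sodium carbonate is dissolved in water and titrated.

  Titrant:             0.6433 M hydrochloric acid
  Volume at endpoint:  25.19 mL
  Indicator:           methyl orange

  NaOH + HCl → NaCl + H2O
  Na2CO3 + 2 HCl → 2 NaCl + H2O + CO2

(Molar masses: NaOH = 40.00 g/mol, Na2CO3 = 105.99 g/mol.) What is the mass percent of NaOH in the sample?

n(HCl) = 0.02519 × 0.6433 = 0.01620 mol
Let x = n(NaOH), y = n(Na2CO3).
Titrant: 1x + 2y = 0.01620;  mass: 40.00x + 105.99y = 0.7420
Solving, x = 8.986 × 10^-3 mol, y = 3.610 × 10^-3 mol
mass of NaOH = 8.986 × 10^-3 × 40.00 = 0.3594 g
% NaOH = 0.3594 / 0.7420 × 100 = 48.44 %

48.44 %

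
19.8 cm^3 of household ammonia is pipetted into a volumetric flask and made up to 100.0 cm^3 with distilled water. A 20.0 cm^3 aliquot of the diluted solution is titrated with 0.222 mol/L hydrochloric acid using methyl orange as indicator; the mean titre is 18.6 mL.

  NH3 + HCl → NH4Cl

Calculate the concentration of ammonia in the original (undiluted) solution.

n(HCl) = 0.0186 × 0.222 = 4.13 × 10^-3 mol
n(NH3) in the aliquot = 4.13 × 10^-3 mol (1:1 ratio)
[NH3]_dilute = 4.13 × 10^-3 / 0.0200 = 0.206 mol/L
Dilution factor = 100.0 / 19.8 = 5.051
[NH3]_stock = 0.206 × 5.051 = 1.04 mol/L

1.04 mol/L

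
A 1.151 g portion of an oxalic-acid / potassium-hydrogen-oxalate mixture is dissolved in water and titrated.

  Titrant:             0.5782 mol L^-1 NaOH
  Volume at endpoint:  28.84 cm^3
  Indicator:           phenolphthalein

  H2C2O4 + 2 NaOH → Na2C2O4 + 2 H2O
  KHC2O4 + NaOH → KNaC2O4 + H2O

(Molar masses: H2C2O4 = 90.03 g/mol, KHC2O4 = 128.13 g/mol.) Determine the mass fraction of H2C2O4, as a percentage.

46.38 %

n(NaOH) = 0.02884 × 0.5782 = 0.01668 mol
Let x = n(H2C2O4), y = n(KHC2O4).
Titrant: 2x + 1y = 0.01668;  mass: 90.03x + 128.13y = 1.151
Solving, x = 5.929 × 10^-3 mol, y = 4.817 × 10^-3 mol
mass of H2C2O4 = 5.929 × 10^-3 × 90.03 = 0.5338 g
% H2C2O4 = 0.5338 / 1.151 × 100 = 46.38 %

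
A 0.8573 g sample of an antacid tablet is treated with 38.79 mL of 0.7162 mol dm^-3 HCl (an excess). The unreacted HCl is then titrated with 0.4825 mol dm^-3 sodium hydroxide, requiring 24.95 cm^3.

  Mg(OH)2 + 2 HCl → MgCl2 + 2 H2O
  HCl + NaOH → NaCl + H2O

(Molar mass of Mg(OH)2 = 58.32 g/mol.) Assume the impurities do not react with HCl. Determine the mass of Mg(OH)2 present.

n(HCl) added = 0.03879 × 0.7162 = 0.02778 mol
n(NaOH) used in back-titration = 0.02495 × 0.4825 = 0.01204 mol
n(HCl) left over = 0.01204 mol (1:1 ratio)
n(HCl) consumed by analyte = 0.02778 − 0.01204 = 0.01574 mol
From the 1:2 ratio, n(Mg(OH)2) = 1/2 × 0.01574 = 7.872 × 10^-3 mol
mass of Mg(OH)2 = 7.872 × 10^-3 × 58.32 = 0.4591 g

0.4591 g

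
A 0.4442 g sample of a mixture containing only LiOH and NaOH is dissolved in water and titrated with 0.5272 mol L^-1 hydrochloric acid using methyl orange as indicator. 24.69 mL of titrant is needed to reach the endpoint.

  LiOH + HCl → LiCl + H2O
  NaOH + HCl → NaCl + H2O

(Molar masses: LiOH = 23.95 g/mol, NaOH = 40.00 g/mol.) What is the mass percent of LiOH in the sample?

25.69 %

n(HCl) = 0.02469 × 0.5272 = 0.01302 mol
Let x = n(LiOH), y = n(NaOH).
Titrant: 1x + 1y = 0.01302;  mass: 23.95x + 40.00y = 0.4442
Solving, x = 4.764 × 10^-3 mol, y = 8.253 × 10^-3 mol
mass of LiOH = 4.764 × 10^-3 × 23.95 = 0.1141 g
% LiOH = 0.1141 / 0.4442 × 100 = 25.69 %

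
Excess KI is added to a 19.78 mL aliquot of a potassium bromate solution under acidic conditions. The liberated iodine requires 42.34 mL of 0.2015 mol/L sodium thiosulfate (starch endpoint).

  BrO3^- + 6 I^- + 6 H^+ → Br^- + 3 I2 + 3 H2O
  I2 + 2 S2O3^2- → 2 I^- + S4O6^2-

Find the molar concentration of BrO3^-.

0.07189 mol/L

n(S2O3^2-) = 0.04234 × 0.2015 = 8.532 × 10^-3 mol
n(I2) = n(S2O3^2-)/2 = 4.266 × 10^-3 mol
From the 1:3 ratio, n(BrO3^-) in the aliquot = 1/3 × 4.266 × 10^-3 = 1.422 × 10^-3 mol
[BrO3^-] = 1.422 × 10^-3 / 0.01978 = 0.07189 mol/L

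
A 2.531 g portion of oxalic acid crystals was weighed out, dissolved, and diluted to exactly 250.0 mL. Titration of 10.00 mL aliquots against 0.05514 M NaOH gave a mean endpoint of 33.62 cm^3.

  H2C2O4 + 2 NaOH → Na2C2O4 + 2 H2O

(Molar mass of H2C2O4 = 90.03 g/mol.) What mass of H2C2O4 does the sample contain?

2.086 g

n(NaOH) per titration = 0.03362 × 0.05514 = 1.854 × 10^-3 mol
From the 1:2 ratio, n(H2C2O4) in each aliquot = 1/2 × 1.854 × 10^-3 = 9.269 × 10^-4 mol
n(H2C2O4) in the whole flask = 9.269 × 10^-4 × 250.0/10.00 = 0.02317 mol
mass of H2C2O4 = 0.02317 × 90.03 = 2.086 g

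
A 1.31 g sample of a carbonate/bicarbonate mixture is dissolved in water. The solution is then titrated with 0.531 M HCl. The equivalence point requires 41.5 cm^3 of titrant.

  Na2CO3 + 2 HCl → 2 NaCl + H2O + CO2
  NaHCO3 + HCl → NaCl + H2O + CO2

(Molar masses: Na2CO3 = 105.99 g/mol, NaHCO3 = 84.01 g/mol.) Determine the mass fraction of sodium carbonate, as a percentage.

70.6 %

n(HCl) = 0.0415 × 0.531 = 0.0220 mol
Let x = n(Na2CO3), y = n(NaHCO3).
Titrant: 2x + 1y = 0.0220;  mass: 105.99x + 84.01y = 1.31
Solving, x = 8.73 × 10^-3 mol, y = 4.58 × 10^-3 mol
mass of Na2CO3 = 8.73 × 10^-3 × 105.99 = 0.925 g
% Na2CO3 = 0.925 / 1.31 × 100 = 70.6 %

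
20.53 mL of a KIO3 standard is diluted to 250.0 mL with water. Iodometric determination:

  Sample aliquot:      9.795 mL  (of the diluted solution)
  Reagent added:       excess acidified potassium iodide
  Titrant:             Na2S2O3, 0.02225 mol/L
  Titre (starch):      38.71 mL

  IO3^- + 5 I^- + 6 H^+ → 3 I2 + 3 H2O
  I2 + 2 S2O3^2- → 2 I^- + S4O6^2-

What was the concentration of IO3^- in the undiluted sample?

n(S2O3^2-) = 0.03871 × 0.02225 = 8.613 × 10^-4 mol
n(I2) = n(S2O3^2-)/2 = 4.306 × 10^-4 mol
From the 1:3 ratio, n(IO3^-) in the aliquot = 1/3 × 4.306 × 10^-4 = 1.435 × 10^-4 mol
[IO3^-]_dilute = 1.435 × 10^-4 / 0.009795 = 0.01466 mol/L
[IO3^-]_original = 0.01466 × 250.0/20.53 = 0.1785 mol/L

0.1785 mol/L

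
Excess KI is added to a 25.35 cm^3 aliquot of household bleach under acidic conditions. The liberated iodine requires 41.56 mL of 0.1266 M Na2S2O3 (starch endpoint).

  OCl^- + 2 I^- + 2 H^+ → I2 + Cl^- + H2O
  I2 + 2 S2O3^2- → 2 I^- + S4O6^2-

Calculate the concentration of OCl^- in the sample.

n(S2O3^2-) = 0.04156 × 0.1266 = 5.261 × 10^-3 mol
n(I2) = n(S2O3^2-)/2 = 2.631 × 10^-3 mol
n(OCl^-) in the aliquot = 2.631 × 10^-3 mol (1:1 ratio)
[OCl^-] = 2.631 × 10^-3 / 0.02535 = 0.1038 mol/L

0.1038 M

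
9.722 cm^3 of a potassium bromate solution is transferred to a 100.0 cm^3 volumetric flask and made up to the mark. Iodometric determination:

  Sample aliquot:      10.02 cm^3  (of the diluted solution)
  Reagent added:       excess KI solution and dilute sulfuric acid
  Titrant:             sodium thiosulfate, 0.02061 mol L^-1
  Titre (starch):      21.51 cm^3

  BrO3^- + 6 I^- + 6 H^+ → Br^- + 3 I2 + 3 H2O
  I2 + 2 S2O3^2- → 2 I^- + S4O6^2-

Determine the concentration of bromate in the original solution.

0.07585 mol/L

n(S2O3^2-) = 0.02151 × 0.02061 = 4.433 × 10^-4 mol
n(I2) = n(S2O3^2-)/2 = 2.217 × 10^-4 mol
From the 1:3 ratio, n(BrO3^-) in the aliquot = 1/3 × 2.217 × 10^-4 = 7.389 × 10^-5 mol
[BrO3^-]_dilute = 7.389 × 10^-5 / 0.01002 = 0.007374 mol/L
[BrO3^-]_original = 0.007374 × 100.0/9.722 = 0.07585 mol/L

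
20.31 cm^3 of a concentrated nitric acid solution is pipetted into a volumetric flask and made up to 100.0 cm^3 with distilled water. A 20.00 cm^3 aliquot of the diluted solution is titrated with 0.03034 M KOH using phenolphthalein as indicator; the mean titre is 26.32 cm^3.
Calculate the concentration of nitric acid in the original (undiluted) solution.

0.1966 M

HNO3 + KOH → KNO3 + H2O
n(KOH) = 0.02632 × 0.03034 = 7.985 × 10^-4 mol
n(HNO3) in the aliquot = 7.985 × 10^-4 mol (1:1 ratio)
[HNO3]_dilute = 7.985 × 10^-4 / 0.02000 = 0.03993 mol/L
Dilution factor = 100.0 / 20.31 = 4.924
[HNO3]_stock = 0.03993 × 4.924 = 0.1966 mol/L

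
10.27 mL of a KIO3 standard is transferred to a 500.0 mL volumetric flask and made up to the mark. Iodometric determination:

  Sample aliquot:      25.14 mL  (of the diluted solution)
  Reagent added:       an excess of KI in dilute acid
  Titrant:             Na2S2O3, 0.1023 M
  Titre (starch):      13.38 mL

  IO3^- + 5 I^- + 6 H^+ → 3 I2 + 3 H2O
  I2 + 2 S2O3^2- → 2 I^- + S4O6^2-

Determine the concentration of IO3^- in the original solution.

0.4418 M

n(S2O3^2-) = 0.01338 × 0.1023 = 1.369 × 10^-3 mol
n(I2) = n(S2O3^2-)/2 = 6.844 × 10^-4 mol
From the 1:3 ratio, n(IO3^-) in the aliquot = 1/3 × 6.844 × 10^-4 = 2.281 × 10^-4 mol
[IO3^-]_dilute = 2.281 × 10^-4 / 0.02514 = 0.009074 mol/L
[IO3^-]_original = 0.009074 × 500.0/10.27 = 0.4418 mol/L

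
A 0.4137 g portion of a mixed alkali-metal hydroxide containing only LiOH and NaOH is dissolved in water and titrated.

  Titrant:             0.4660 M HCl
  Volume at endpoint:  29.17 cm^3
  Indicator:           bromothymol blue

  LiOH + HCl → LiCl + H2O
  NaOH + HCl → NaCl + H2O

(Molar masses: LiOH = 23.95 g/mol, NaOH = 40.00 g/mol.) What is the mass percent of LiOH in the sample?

46.90 %

n(HCl) = 0.02917 × 0.4660 = 0.01359 mol
Let x = n(LiOH), y = n(NaOH).
Titrant: 1x + 1y = 0.01359;  mass: 23.95x + 40.00y = 0.4137
Solving, x = 8.101 × 10^-3 mol, y = 5.492 × 10^-3 mol
mass of LiOH = 8.101 × 10^-3 × 23.95 = 0.1940 g
% LiOH = 0.1940 / 0.4137 × 100 = 46.90 %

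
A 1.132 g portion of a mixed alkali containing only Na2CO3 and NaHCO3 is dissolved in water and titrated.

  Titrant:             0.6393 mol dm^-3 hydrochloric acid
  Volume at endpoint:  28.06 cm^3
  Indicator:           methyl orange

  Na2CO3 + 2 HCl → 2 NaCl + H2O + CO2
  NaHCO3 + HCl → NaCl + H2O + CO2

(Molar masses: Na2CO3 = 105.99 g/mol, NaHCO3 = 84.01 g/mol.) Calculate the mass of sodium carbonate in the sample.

0.6408 g

n(HCl) = 0.02806 × 0.6393 = 0.01794 mol
Let x = n(Na2CO3), y = n(NaHCO3).
Titrant: 2x + 1y = 0.01794;  mass: 105.99x + 84.01y = 1.132
Solving, x = 6.046 × 10^-3 mol, y = 5.847 × 10^-3 mol
mass of Na2CO3 = 6.046 × 10^-3 × 105.99 = 0.6408 g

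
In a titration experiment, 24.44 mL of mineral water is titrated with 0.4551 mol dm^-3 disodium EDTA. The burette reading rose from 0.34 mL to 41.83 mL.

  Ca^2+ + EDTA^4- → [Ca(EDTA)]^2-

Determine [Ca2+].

0.7726 mol/L

n(EDTA) = 0.04149 L × 0.4551 mol/L = 0.01888 mol
n(Ca2+) = 0.01888 mol (1:1 mole ratio)
[Ca2+] = 0.01888 mol / 0.02444 L = 0.7726 mol/L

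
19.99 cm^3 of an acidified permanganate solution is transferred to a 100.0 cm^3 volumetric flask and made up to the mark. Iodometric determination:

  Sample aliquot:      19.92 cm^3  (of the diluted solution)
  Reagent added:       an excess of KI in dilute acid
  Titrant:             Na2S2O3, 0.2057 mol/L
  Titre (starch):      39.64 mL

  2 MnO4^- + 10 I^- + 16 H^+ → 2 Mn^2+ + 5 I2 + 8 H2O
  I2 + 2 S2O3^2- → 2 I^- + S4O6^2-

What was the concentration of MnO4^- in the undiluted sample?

0.4095 mol/L

n(S2O3^2-) = 0.03964 × 0.2057 = 8.154 × 10^-3 mol
n(I2) = n(S2O3^2-)/2 = 4.077 × 10^-3 mol
From the 2:5 ratio, n(MnO4^-) in the aliquot = 2/5 × 4.077 × 10^-3 = 1.631 × 10^-3 mol
[MnO4^-]_dilute = 1.631 × 10^-3 / 0.01992 = 0.08187 mol/L
[MnO4^-]_original = 0.08187 × 100.0/19.99 = 0.4095 mol/L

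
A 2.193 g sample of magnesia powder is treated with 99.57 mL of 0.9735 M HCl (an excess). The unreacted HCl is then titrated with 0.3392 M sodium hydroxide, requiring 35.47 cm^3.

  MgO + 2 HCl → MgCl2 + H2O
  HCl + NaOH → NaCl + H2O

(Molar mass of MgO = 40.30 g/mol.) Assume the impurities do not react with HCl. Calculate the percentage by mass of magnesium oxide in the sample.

n(HCl) added = 0.09957 × 0.9735 = 0.09693 mol
n(NaOH) used in back-titration = 0.03547 × 0.3392 = 0.01203 mol
n(HCl) left over = 0.01203 mol (1:1 ratio)
n(HCl) consumed by analyte = 0.09693 − 0.01203 = 0.08490 mol
From the 1:2 ratio, n(MgO) = 1/2 × 0.08490 = 0.04245 mol
mass of MgO = 0.04245 × 40.30 = 1.711 g
% MgO = 1.711 / 2.193 × 100 = 78.01 %

78.01 %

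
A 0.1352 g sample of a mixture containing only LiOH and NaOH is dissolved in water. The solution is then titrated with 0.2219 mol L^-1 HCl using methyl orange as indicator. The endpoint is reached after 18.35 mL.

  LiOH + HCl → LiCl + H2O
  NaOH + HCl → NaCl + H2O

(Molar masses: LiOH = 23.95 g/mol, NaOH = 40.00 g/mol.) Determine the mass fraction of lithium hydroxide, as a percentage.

30.54 %

n(HCl) = 0.01835 × 0.2219 = 4.072 × 10^-3 mol
Let x = n(LiOH), y = n(NaOH).
Titrant: 1x + 1y = 4.072 × 10^-3;  mass: 23.95x + 40.00y = 0.1352
Solving, x = 1.724 × 10^-3 mol, y = 2.348 × 10^-3 mol
mass of LiOH = 1.724 × 10^-3 × 23.95 = 0.04130 g
% LiOH = 0.04130 / 0.1352 × 100 = 30.54 %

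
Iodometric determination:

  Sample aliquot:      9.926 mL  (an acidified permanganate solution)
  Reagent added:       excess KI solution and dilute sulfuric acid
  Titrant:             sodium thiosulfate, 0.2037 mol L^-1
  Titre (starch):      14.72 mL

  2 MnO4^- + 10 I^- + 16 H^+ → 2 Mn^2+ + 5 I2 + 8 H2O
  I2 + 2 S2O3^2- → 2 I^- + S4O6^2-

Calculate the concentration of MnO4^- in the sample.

n(S2O3^2-) = 0.01472 × 0.2037 = 2.998 × 10^-3 mol
n(I2) = n(S2O3^2-)/2 = 1.499 × 10^-3 mol
From the 2:5 ratio, n(MnO4^-) in the aliquot = 2/5 × 1.499 × 10^-3 = 5.997 × 10^-4 mol
[MnO4^-] = 5.997 × 10^-4 / 0.009926 = 0.06042 mol/L

0.06042 mol/L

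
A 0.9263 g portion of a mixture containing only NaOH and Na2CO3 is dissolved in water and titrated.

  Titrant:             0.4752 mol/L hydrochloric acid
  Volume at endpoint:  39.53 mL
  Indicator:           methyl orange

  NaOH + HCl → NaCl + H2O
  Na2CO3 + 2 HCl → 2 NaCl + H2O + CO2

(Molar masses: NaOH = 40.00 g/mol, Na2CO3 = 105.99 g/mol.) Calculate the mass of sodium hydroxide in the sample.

n(HCl) = 0.03953 × 0.4752 = 0.01878 mol
Let x = n(NaOH), y = n(Na2CO3).
Titrant: 1x + 2y = 0.01878;  mass: 40.00x + 105.99y = 0.9263
Solving, x = 5.325 × 10^-3 mol, y = 6.730 × 10^-3 mol
mass of NaOH = 5.325 × 10^-3 × 40.00 = 0.2130 g

0.2130 g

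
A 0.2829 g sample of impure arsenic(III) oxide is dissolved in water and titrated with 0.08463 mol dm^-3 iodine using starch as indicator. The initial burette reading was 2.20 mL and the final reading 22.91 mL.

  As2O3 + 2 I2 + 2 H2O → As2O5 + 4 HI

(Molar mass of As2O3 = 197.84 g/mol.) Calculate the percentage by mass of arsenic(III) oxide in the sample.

61.29 %

n(I2) = 0.02071 L × 0.08463 mol/L = 1.753 × 10^-3 mol
From the 1:2 ratio, n(As2O3) = 1/2 × 1.753 × 10^-3 = 8.763 × 10^-4 mol
mass of As2O3 = 8.763 × 10^-4 × 197.84 g/mol = 0.1734 g
% As2O3 = 0.1734 / 0.2829 × 100 = 61.29 %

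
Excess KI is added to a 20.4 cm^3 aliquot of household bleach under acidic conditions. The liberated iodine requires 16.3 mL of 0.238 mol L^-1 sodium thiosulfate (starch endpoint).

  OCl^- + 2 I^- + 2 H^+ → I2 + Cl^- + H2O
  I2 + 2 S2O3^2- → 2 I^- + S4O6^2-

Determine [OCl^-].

n(S2O3^2-) = 0.0163 × 0.238 = 3.88 × 10^-3 mol
n(I2) = n(S2O3^2-)/2 = 1.94 × 10^-3 mol
n(OCl^-) in the aliquot = 1.94 × 10^-3 mol (1:1 ratio)
[OCl^-] = 1.94 × 10^-3 / 0.0204 = 0.0951 mol/L

0.0951 mol/L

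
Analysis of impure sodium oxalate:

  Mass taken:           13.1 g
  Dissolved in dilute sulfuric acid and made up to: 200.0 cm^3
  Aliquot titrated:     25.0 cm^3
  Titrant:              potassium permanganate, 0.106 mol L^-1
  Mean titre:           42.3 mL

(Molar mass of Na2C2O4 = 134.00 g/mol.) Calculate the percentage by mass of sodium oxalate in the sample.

91.7 %

2 MnO4^- + 5 C2O4^2- + 16 H^+ → 2 Mn^2+ + 10 CO2 + 8 H2O
n(KMnO4) per titration = 0.0423 × 0.106 = 4.48 × 10^-3 mol
From the 5:2 ratio, n(Na2C2O4) in each aliquot = 5/2 × 4.48 × 10^-3 = 0.0112 mol
n(Na2C2O4) in the whole flask = 0.0112 × 200.0/25.0 = 0.0897 mol
mass of Na2C2O4 = 0.0897 × 134.00 = 12.0 g
% Na2C2O4 = 12.0 / 13.1 × 100 = 91.7 %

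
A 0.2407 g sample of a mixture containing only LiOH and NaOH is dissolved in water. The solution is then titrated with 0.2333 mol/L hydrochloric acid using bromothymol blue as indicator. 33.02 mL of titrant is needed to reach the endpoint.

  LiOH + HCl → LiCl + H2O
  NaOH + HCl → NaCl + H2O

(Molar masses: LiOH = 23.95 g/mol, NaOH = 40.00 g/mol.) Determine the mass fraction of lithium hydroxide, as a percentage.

n(HCl) = 0.03302 × 0.2333 = 7.704 × 10^-3 mol
Let x = n(LiOH), y = n(NaOH).
Titrant: 1x + 1y = 7.704 × 10^-3;  mass: 23.95x + 40.00y = 0.2407
Solving, x = 4.202 × 10^-3 mol, y = 3.502 × 10^-3 mol
mass of LiOH = 4.202 × 10^-3 × 23.95 = 0.1006 g
% LiOH = 0.1006 / 0.2407 × 100 = 41.81 %

41.81 %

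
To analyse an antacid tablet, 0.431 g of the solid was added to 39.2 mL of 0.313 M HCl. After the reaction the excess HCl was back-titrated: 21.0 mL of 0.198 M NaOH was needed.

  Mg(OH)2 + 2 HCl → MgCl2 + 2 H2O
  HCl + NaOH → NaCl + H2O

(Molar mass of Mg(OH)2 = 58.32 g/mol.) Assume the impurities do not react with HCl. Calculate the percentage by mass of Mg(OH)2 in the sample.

n(HCl) added = 0.0392 × 0.313 = 0.0123 mol
n(NaOH) used in back-titration = 0.0210 × 0.198 = 4.16 × 10^-3 mol
n(HCl) left over = 4.16 × 10^-3 mol (1:1 ratio)
n(HCl) consumed by analyte = 0.0123 − 4.16 × 10^-3 = 8.11 × 10^-3 mol
From the 1:2 ratio, n(Mg(OH)2) = 1/2 × 8.11 × 10^-3 = 4.06 × 10^-3 mol
mass of Mg(OH)2 = 4.06 × 10^-3 × 58.32 = 0.237 g
% Mg(OH)2 = 0.237 / 0.431 × 100 = 54.9 %

54.9 %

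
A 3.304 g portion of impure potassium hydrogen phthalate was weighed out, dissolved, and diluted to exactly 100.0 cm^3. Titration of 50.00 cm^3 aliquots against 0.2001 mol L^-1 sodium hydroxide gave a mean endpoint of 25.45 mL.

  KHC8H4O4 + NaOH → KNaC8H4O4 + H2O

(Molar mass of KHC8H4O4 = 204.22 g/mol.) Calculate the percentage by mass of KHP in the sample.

n(NaOH) per titration = 0.02545 × 0.2001 = 5.093 × 10^-3 mol
n(KHC8H4O4) in each aliquot = 5.093 × 10^-3 mol (1:1 ratio)
n(KHC8H4O4) in the whole flask = 5.093 × 10^-3 × 100.0/50.00 = 0.01019 mol
mass of KHC8H4O4 = 0.01019 × 204.22 = 2.080 g
% KHC8H4O4 = 2.080 / 3.304 × 100 = 62.95 %

62.95 %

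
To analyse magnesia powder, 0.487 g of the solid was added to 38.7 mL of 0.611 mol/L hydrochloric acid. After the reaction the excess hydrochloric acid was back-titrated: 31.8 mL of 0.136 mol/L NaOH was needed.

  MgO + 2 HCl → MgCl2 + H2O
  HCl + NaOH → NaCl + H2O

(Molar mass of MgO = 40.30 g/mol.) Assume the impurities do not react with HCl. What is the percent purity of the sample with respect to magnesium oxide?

79.9 %

n(HCl) added = 0.0387 × 0.611 = 0.0236 mol
n(NaOH) used in back-titration = 0.0318 × 0.136 = 4.32 × 10^-3 mol
n(HCl) left over = 4.32 × 10^-3 mol (1:1 ratio)
n(HCl) consumed by analyte = 0.0236 − 4.32 × 10^-3 = 0.0193 mol
From the 1:2 ratio, n(MgO) = 1/2 × 0.0193 = 9.66 × 10^-3 mol
mass of MgO = 9.66 × 10^-3 × 40.30 = 0.389 g
% MgO = 0.389 / 0.487 × 100 = 79.9 %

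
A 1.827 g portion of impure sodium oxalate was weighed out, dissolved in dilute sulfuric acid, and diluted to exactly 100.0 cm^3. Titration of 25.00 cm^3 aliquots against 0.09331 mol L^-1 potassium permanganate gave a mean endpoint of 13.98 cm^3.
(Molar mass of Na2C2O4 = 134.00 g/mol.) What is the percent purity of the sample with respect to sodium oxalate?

95.68 %

2 MnO4^- + 5 C2O4^2- + 16 H^+ → 2 Mn^2+ + 10 CO2 + 8 H2O
n(KMnO4) per titration = 0.01398 × 0.09331 = 1.304 × 10^-3 mol
From the 5:2 ratio, n(Na2C2O4) in each aliquot = 5/2 × 1.304 × 10^-3 = 3.261 × 10^-3 mol
n(Na2C2O4) in the whole flask = 3.261 × 10^-3 × 100.0/25.00 = 0.01304 mol
mass of Na2C2O4 = 0.01304 × 134.00 = 1.748 g
% Na2C2O4 = 1.748 / 1.827 × 100 = 95.68 %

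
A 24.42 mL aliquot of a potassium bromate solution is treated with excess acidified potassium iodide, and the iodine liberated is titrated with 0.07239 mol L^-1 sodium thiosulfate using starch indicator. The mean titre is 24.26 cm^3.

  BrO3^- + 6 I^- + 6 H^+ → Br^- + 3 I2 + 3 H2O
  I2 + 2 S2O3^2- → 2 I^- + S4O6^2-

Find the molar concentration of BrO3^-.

0.01199 mol/L

n(S2O3^2-) = 0.02426 × 0.07239 = 1.756 × 10^-3 mol
n(I2) = n(S2O3^2-)/2 = 8.781 × 10^-4 mol
From the 1:3 ratio, n(BrO3^-) in the aliquot = 1/3 × 8.781 × 10^-4 = 2.927 × 10^-4 mol
[BrO3^-] = 2.927 × 10^-4 / 0.02442 = 0.01199 mol/L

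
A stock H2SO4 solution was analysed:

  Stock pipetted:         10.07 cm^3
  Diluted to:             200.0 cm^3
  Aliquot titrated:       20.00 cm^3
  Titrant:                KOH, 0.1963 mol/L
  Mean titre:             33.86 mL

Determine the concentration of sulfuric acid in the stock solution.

3.300 mol/L

H2SO4 + 2 KOH → K2SO4 + 2 H2O
n(KOH) = 0.03386 × 0.1963 = 6.647 × 10^-3 mol
From the 1:2 ratio, n(H2SO4) in the aliquot = 1/2 × 6.647 × 10^-3 = 3.323 × 10^-3 mol
[H2SO4]_dilute = 3.323 × 10^-3 / 0.02000 = 0.1662 mol/L
Dilution factor = 200.0 / 10.07 = 19.86
[H2SO4]_stock = 0.1662 × 19.86 = 3.300 mol/L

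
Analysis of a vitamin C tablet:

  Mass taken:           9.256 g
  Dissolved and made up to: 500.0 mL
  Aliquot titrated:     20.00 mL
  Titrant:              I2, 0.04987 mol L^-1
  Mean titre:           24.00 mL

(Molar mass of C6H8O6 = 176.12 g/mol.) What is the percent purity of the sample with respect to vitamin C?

C6H8O6 + I2 → C6H6O6 + 2 HI
n(I2) per titration = 0.02400 × 0.04987 = 1.197 × 10^-3 mol
n(C6H8O6) in each aliquot = 1.197 × 10^-3 mol (1:1 ratio)
n(C6H8O6) in the whole flask = 1.197 × 10^-3 × 500.0/20.00 = 0.02992 mol
mass of C6H8O6 = 0.02992 × 176.12 = 5.270 g
% C6H8O6 = 5.270 / 9.256 × 100 = 56.93 %

56.93 %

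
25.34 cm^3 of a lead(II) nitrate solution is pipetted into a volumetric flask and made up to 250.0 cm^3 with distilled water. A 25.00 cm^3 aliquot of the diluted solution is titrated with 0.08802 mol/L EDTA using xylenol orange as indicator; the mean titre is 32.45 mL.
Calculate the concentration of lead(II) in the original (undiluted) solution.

Pb^2+ + EDTA^4- → [Pb(EDTA)]^2-
n(EDTA) = 0.03245 × 0.08802 = 2.856 × 10^-3 mol
n(Pb2+) in the aliquot = 2.856 × 10^-3 mol (1:1 ratio)
[Pb2+]_dilute = 2.856 × 10^-3 / 0.02500 = 0.1142 mol/L
Dilution factor = 250.0 / 25.34 = 9.866
[Pb2+]_stock = 0.1142 × 9.866 = 1.127 mol/L

1.127 mol/L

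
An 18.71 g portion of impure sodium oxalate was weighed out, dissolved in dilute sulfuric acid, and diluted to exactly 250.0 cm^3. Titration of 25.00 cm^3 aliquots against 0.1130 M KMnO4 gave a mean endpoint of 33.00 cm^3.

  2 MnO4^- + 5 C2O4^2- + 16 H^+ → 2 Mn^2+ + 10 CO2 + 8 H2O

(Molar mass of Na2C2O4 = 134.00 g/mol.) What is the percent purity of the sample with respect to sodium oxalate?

66.77 %

n(KMnO4) per titration = 0.03300 × 0.1130 = 3.729 × 10^-3 mol
From the 5:2 ratio, n(Na2C2O4) in each aliquot = 5/2 × 3.729 × 10^-3 = 9.323 × 10^-3 mol
n(Na2C2O4) in the whole flask = 9.323 × 10^-3 × 250.0/25.00 = 0.09323 mol
mass of Na2C2O4 = 0.09323 × 134.00 = 12.49 g
% Na2C2O4 = 12.49 / 18.71 × 100 = 66.77 %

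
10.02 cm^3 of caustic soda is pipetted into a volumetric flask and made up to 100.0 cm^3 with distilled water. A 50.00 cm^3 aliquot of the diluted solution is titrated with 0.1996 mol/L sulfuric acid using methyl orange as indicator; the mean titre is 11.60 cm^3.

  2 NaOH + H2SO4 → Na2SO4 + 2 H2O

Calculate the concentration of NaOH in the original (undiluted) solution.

0.9243 mol/L

n(H2SO4) = 0.01160 × 0.1996 = 2.315 × 10^-3 mol
From the 2:1 ratio, n(NaOH) in the aliquot = 2/1 × 2.315 × 10^-3 = 4.631 × 10^-3 mol
[NaOH]_dilute = 4.631 × 10^-3 / 0.05000 = 0.09261 mol/L
Dilution factor = 100.0 / 10.02 = 9.980
[NaOH]_stock = 0.09261 × 9.980 = 0.9243 mol/L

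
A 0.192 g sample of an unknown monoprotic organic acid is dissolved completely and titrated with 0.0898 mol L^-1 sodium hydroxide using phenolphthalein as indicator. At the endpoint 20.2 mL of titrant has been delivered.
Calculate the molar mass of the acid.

n(NaOH) = 0.0202 L × 0.0898 mol/L = 1.81 × 10^-3 mol
n(HA) = 1.81 × 10^-3 mol (1:1 ratio)
M = m / n = 0.192 g / 1.81 × 10^-3 mol = 106 g/mol

106 g/mol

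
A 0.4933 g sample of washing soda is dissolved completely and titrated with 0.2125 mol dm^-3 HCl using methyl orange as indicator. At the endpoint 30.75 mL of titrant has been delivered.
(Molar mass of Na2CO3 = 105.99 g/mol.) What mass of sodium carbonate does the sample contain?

Na2CO3 + 2 HCl → 2 NaCl + H2O + CO2
n(HCl) = 0.03075 L × 0.2125 mol/L = 6.534 × 10^-3 mol
From the 1:2 ratio, n(Na2CO3) = 1/2 × 6.534 × 10^-3 = 3.267 × 10^-3 mol
mass of Na2CO3 = 3.267 × 10^-3 × 105.99 g/mol = 0.3463 g

0.3463 g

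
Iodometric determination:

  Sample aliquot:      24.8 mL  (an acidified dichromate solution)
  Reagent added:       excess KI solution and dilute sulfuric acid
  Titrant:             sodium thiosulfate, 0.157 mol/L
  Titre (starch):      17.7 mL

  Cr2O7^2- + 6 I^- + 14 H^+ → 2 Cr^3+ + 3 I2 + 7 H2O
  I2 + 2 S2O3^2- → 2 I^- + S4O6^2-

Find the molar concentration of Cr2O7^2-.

n(S2O3^2-) = 0.0177 × 0.157 = 2.78 × 10^-3 mol
n(I2) = n(S2O3^2-)/2 = 1.39 × 10^-3 mol
From the 1:3 ratio, n(Cr2O7^2-) in the aliquot = 1/3 × 1.39 × 10^-3 = 4.63 × 10^-4 mol
[Cr2O7^2-] = 4.63 × 10^-4 / 0.0248 = 0.0187 mol/L

0.0187 mol/L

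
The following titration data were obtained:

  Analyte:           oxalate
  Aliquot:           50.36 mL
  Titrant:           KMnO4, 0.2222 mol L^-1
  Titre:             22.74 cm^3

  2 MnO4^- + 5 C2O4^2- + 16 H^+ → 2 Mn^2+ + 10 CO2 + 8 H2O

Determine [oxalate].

n(KMnO4) = 0.02274 L × 0.2222 mol/L = 5.053 × 10^-3 mol
From the 5:2 mole ratio, n(C2O4^2-) = 5/2 × 5.053 × 10^-3 = 0.01263 mol
[C2O4^2-] = 0.01263 mol / 0.05036 L = 0.2508 mol/L

0.2508 mol/L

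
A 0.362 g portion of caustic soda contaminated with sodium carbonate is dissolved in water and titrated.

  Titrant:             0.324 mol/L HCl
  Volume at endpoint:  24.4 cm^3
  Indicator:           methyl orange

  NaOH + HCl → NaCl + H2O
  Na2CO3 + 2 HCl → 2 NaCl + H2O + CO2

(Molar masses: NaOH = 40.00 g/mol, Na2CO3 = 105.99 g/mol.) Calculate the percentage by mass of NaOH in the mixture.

48.4 %

n(HCl) = 0.0244 × 0.324 = 7.91 × 10^-3 mol
Let x = n(NaOH), y = n(Na2CO3).
Titrant: 1x + 2y = 7.91 × 10^-3;  mass: 40.00x + 105.99y = 0.362
Solving, x = 4.38 × 10^-3 mol, y = 1.76 × 10^-3 mol
mass of NaOH = 4.38 × 10^-3 × 40.00 = 0.175 g
% NaOH = 0.175 / 0.362 × 100 = 48.4 %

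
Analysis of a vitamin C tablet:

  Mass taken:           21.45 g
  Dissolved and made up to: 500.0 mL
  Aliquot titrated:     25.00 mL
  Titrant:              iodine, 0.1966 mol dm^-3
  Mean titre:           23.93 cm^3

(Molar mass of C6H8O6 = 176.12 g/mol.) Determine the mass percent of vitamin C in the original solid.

77.26 %

C6H8O6 + I2 → C6H6O6 + 2 HI
n(I2) per titration = 0.02393 × 0.1966 = 4.705 × 10^-3 mol
n(C6H8O6) in each aliquot = 4.705 × 10^-3 mol (1:1 ratio)
n(C6H8O6) in the whole flask = 4.705 × 10^-3 × 500.0/25.00 = 0.09409 mol
mass of C6H8O6 = 0.09409 × 176.12 = 16.57 g
% C6H8O6 = 16.57 / 21.45 × 100 = 77.26 %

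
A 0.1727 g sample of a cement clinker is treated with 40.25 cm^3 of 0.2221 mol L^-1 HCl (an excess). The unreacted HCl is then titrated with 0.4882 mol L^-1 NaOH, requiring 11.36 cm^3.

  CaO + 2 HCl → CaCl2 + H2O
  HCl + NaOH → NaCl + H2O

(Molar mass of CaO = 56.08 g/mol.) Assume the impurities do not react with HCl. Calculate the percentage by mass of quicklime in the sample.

55.10 %

n(HCl) added = 0.04025 × 0.2221 = 8.940 × 10^-3 mol
n(NaOH) used in back-titration = 0.01136 × 0.4882 = 5.546 × 10^-3 mol
n(HCl) left over = 5.546 × 10^-3 mol (1:1 ratio)
n(HCl) consumed by analyte = 8.940 × 10^-3 − 5.546 × 10^-3 = 3.394 × 10^-3 mol
From the 1:2 ratio, n(CaO) = 1/2 × 3.394 × 10^-3 = 1.697 × 10^-3 mol
mass of CaO = 1.697 × 10^-3 × 56.08 = 0.09516 g
% CaO = 0.09516 / 0.1727 × 100 = 55.10 %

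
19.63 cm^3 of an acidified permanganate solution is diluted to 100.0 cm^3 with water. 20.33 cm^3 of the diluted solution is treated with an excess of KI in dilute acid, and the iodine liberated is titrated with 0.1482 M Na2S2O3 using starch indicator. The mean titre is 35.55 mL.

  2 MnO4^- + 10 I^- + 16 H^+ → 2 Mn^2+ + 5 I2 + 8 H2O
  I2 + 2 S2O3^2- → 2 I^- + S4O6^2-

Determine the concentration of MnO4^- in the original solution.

0.2640 M

n(S2O3^2-) = 0.03555 × 0.1482 = 5.269 × 10^-3 mol
n(I2) = n(S2O3^2-)/2 = 2.634 × 10^-3 mol
From the 2:5 ratio, n(MnO4^-) in the aliquot = 2/5 × 2.634 × 10^-3 = 1.054 × 10^-3 mol
[MnO4^-]_dilute = 1.054 × 10^-3 / 0.02033 = 0.05183 mol/L
[MnO4^-]_original = 0.05183 × 100.0/19.63 = 0.2640 mol/L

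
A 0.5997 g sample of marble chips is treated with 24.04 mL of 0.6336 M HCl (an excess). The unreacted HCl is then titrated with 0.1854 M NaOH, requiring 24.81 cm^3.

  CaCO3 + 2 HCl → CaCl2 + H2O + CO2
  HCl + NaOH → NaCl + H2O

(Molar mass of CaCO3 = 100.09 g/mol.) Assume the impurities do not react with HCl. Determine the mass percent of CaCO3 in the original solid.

n(HCl) added = 0.02404 × 0.6336 = 0.01523 mol
n(NaOH) used in back-titration = 0.02481 × 0.1854 = 4.600 × 10^-3 mol
n(HCl) left over = 4.600 × 10^-3 mol (1:1 ratio)
n(HCl) consumed by analyte = 0.01523 − 4.600 × 10^-3 = 0.01063 mol
From the 1:2 ratio, n(CaCO3) = 1/2 × 0.01063 = 5.316 × 10^-3 mol
mass of CaCO3 = 5.316 × 10^-3 × 100.09 = 0.5321 g
% CaCO3 = 0.5321 / 0.5997 × 100 = 88.72 %

88.72 %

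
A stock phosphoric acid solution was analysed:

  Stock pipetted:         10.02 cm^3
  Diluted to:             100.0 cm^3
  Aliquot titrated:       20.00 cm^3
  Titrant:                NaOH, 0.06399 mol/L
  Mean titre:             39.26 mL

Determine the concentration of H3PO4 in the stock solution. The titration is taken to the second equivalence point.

0.6268 mol/L

H3PO4 + 2 NaOH → Na2HPO4 + 2 H2O
n(NaOH) = 0.03926 × 0.06399 = 2.512 × 10^-3 mol
From the 1:2 ratio, n(H3PO4) in the aliquot = 1/2 × 2.512 × 10^-3 = 1.256 × 10^-3 mol
[H3PO4]_dilute = 1.256 × 10^-3 / 0.02000 = 0.06281 mol/L
Dilution factor = 100.0 / 10.02 = 9.980
[H3PO4]_stock = 0.06281 × 9.980 = 0.6268 mol/L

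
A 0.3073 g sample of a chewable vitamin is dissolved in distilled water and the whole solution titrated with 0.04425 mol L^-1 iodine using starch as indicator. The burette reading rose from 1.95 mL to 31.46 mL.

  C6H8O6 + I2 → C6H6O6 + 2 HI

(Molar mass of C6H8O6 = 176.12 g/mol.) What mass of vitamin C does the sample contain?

0.2300 g

n(I2) = 0.02951 L × 0.04425 mol/L = 1.306 × 10^-3 mol
n(C6H8O6) = 1.306 × 10^-3 mol (1:1 ratio)
mass of C6H8O6 = 1.306 × 10^-3 × 176.12 g/mol = 0.2300 g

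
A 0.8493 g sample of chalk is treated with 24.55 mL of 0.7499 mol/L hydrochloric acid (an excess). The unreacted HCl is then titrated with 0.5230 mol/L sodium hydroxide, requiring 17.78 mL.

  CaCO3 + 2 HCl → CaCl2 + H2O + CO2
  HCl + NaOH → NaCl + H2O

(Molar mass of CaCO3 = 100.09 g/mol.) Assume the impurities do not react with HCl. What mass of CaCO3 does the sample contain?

n(HCl) added = 0.02455 × 0.7499 = 0.01841 mol
n(NaOH) used in back-titration = 0.01778 × 0.5230 = 9.299 × 10^-3 mol
n(HCl) left over = 9.299 × 10^-3 mol (1:1 ratio)
n(HCl) consumed by analyte = 0.01841 − 9.299 × 10^-3 = 9.111 × 10^-3 mol
From the 1:2 ratio, n(CaCO3) = 1/2 × 9.111 × 10^-3 = 4.556 × 10^-3 mol
mass of CaCO3 = 4.556 × 10^-3 × 100.09 = 0.4560 g

0.4560 g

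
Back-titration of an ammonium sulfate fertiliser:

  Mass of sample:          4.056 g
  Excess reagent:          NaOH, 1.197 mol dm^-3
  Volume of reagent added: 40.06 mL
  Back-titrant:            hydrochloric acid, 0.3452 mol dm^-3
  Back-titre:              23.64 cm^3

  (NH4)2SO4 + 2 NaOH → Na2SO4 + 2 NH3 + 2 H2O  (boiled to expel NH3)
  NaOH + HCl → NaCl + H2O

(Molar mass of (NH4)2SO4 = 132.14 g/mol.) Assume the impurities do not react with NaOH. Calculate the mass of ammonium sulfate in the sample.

2.629 g

n(NaOH) added = 0.04006 × 1.197 = 0.04795 mol
n(HCl) used in back-titration = 0.02364 × 0.3452 = 8.161 × 10^-3 mol
n(NaOH) left over = 8.161 × 10^-3 mol (1:1 ratio)
n(NaOH) consumed by analyte = 0.04795 − 8.161 × 10^-3 = 0.03979 mol
From the 1:2 ratio, n((NH4)2SO4) = 1/2 × 0.03979 = 0.01990 mol
mass of (NH4)2SO4 = 0.01990 × 132.14 = 2.629 g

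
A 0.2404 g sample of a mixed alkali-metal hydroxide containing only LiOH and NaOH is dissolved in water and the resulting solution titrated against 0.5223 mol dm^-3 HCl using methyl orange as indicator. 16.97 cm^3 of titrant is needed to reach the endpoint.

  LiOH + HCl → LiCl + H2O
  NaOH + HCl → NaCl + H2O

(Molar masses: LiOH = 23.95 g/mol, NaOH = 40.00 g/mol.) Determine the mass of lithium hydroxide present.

0.1703 g

n(HCl) = 0.01697 × 0.5223 = 8.863 × 10^-3 mol
Let x = n(LiOH), y = n(NaOH).
Titrant: 1x + 1y = 8.863 × 10^-3;  mass: 23.95x + 40.00y = 0.2404
Solving, x = 7.111 × 10^-3 mol, y = 1.752 × 10^-3 mol
mass of LiOH = 7.111 × 10^-3 × 23.95 = 0.1703 g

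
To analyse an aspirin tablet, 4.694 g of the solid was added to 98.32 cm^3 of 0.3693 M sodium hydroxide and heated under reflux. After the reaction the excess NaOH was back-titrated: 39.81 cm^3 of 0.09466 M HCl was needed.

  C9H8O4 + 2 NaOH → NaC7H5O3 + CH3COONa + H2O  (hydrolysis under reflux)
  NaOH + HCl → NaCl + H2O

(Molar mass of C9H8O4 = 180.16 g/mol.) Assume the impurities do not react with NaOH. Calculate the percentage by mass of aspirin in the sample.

62.45 %

n(NaOH) added = 0.09832 × 0.3693 = 0.03631 mol
n(HCl) used in back-titration = 0.03981 × 0.09466 = 3.768 × 10^-3 mol
n(NaOH) left over = 3.768 × 10^-3 mol (1:1 ratio)
n(NaOH) consumed by analyte = 0.03631 − 3.768 × 10^-3 = 0.03254 mol
From the 1:2 ratio, n(C9H8O4) = 1/2 × 0.03254 = 0.01627 mol
mass of C9H8O4 = 0.01627 × 180.16 = 2.931 g
% C9H8O4 = 2.931 / 4.694 × 100 = 62.45 %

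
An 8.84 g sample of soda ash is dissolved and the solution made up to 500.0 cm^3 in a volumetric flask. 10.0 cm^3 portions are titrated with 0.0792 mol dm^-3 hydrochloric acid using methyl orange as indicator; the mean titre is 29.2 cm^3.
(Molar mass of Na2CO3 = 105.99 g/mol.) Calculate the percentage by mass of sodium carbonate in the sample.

69.3 %

Na2CO3 + 2 HCl → 2 NaCl + H2O + CO2
n(HCl) per titration = 0.0292 × 0.0792 = 2.31 × 10^-3 mol
From the 1:2 ratio, n(Na2CO3) in each aliquot = 1/2 × 2.31 × 10^-3 = 1.16 × 10^-3 mol
n(Na2CO3) in the whole flask = 1.16 × 10^-3 × 500.0/10.0 = 0.0578 mol
mass of Na2CO3 = 0.0578 × 105.99 = 6.13 g
% Na2CO3 = 6.13 / 8.84 × 100 = 69.3 %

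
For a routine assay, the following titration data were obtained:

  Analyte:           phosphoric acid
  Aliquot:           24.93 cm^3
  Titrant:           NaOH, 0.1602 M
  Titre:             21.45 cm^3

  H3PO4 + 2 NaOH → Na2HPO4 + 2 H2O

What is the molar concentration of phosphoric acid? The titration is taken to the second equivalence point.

0.06892 M

n(NaOH) = 0.02145 L × 0.1602 mol/L = 3.436 × 10^-3 mol
From the 1:2 mole ratio, n(H3PO4) = 1/2 × 3.436 × 10^-3 = 1.718 × 10^-3 mol
[H3PO4] = 1.718 × 10^-3 mol / 0.02493 L = 0.06892 mol/L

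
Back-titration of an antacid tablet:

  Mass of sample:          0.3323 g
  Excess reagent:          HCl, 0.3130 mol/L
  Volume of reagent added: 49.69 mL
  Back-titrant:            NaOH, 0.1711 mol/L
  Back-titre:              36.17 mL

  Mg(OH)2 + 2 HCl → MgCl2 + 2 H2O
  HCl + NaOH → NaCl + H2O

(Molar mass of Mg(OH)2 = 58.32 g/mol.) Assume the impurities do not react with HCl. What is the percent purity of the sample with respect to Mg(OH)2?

n(HCl) added = 0.04969 × 0.3130 = 0.01555 mol
n(NaOH) used in back-titration = 0.03617 × 0.1711 = 6.189 × 10^-3 mol
n(HCl) left over = 6.189 × 10^-3 mol (1:1 ratio)
n(HCl) consumed by analyte = 0.01555 − 6.189 × 10^-3 = 9.364 × 10^-3 mol
From the 1:2 ratio, n(Mg(OH)2) = 1/2 × 9.364 × 10^-3 = 4.682 × 10^-3 mol
mass of Mg(OH)2 = 4.682 × 10^-3 × 58.32 = 0.2731 g
% Mg(OH)2 = 0.2731 / 0.3323 × 100 = 82.17 %

82.17 %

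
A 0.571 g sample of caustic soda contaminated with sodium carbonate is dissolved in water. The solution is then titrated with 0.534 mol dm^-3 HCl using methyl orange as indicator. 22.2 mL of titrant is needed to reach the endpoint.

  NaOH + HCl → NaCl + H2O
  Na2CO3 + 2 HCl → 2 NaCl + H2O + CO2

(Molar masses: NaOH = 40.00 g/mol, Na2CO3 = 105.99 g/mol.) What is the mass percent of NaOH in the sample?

30.9 %

n(HCl) = 0.0222 × 0.534 = 0.0119 mol
Let x = n(NaOH), y = n(Na2CO3).
Titrant: 1x + 2y = 0.0119;  mass: 40.00x + 105.99y = 0.571
Solving, x = 4.41 × 10^-3 mol, y = 3.72 × 10^-3 mol
mass of NaOH = 4.41 × 10^-3 × 40.00 = 0.176 g
% NaOH = 0.176 / 0.571 × 100 = 30.9 %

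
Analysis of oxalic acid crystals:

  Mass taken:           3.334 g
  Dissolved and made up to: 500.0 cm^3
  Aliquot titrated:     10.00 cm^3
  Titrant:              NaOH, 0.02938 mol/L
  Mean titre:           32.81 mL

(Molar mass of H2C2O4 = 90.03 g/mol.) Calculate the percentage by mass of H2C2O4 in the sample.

H2C2O4 + 2 NaOH → Na2C2O4 + 2 H2O
n(NaOH) per titration = 0.03281 × 0.02938 = 9.640 × 10^-4 mol
From the 1:2 ratio, n(H2C2O4) in each aliquot = 1/2 × 9.640 × 10^-4 = 4.820 × 10^-4 mol
n(H2C2O4) in the whole flask = 4.820 × 10^-4 × 500.0/10.00 = 0.02410 mol
mass of H2C2O4 = 0.02410 × 90.03 = 2.170 g
% H2C2O4 = 2.170 / 3.334 × 100 = 65.08 %

65.08 %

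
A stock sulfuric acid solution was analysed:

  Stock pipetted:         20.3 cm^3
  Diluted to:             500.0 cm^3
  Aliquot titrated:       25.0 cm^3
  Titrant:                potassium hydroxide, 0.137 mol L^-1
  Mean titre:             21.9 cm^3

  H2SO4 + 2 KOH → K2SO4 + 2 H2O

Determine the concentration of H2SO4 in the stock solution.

n(KOH) = 0.0219 × 0.137 = 3.00 × 10^-3 mol
From the 1:2 ratio, n(H2SO4) in the aliquot = 1/2 × 3.00 × 10^-3 = 1.50 × 10^-3 mol
[H2SO4]_dilute = 1.50 × 10^-3 / 0.0250 = 0.0600 mol/L
Dilution factor = 500.0 / 20.3 = 24.63
[H2SO4]_stock = 0.0600 × 24.63 = 1.48 mol/L

1.48 mol/L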